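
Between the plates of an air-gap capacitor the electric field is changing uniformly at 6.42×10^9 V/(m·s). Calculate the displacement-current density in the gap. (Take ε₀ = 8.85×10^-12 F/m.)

J_d = ε₀ ∂E/∂t, so J_d = 0.0568 A/m².

0.0568 A/m²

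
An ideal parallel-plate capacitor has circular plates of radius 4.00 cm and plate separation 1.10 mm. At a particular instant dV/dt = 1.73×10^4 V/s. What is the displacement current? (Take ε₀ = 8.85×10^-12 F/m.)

7.00×10^-7 A

The displacement current equals the charging current C dV/dt. With C = ε₀A/d = (8.85×10^-12)(5.027×10^-3)/(1.10×10^-3) = 4.044×10^-11 F, I_d = (4.044×10^-11)(1.73×10^4) = 7.00×10^-7 A.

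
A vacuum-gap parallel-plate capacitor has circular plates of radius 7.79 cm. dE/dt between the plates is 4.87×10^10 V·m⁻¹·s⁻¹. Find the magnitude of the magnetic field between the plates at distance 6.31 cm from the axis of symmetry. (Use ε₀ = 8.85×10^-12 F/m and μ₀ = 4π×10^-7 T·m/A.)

1.71×10^-8 T

I_d = ε₀ dΦ_E/dt = ε₀ πR² (dE/dt) = (8.85×10^-12)(0.01906)(4.87×10^10) = 8.215×10^-3 A through the full plate area.
An Ampèrian loop of radius r encloses a fraction (r/R)² of I_d. Then B·2πr = μ₀ I_d (r/R)², giving B = μ₀ I_d r/(2πR²) = 1.71×10^-8 T.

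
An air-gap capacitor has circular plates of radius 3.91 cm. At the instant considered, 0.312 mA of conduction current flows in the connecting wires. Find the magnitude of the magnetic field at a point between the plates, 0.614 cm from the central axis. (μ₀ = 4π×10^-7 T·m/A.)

2.51×10^-10 T

By continuity the displacement current in the gap matches the conduction current: I_d = 3.12×10^-4 A.
For r < R the Ampère–Maxwell law gives B(2πr) = μ₀ I_d (r²/R²), so B = μ₀ I_d r/(2πR²) = (4π×10^-7)(3.12×10^-4)(6.14×10^-3)/(2π·0.0391²) = 2.51×10^-10 T.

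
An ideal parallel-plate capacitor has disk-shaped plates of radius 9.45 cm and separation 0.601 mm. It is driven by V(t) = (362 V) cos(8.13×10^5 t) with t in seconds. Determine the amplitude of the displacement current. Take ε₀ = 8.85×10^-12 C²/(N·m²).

The displacement current equals the conduction current C dV/dt, which peaks at C V₀ ω.
With C = ε₀A/d = (8.85×10^-12)(0.02806)/(6.01×10^-4) = 4.132×10^-10 F and ω = 8.13×10^5 rad/s, I_d,max = (4.132×10^-10)(362)(8.13×10^5) = 0.122 A.

0.122 A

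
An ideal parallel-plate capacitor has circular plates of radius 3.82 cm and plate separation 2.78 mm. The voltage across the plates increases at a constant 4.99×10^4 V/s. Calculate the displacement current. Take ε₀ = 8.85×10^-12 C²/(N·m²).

7.28×10^-7 A

E = V/d so dE/dt = (dV/dt)/d = 1.795×10^7 V/(m·s), and I_d = ε₀ A dE/dt = (8.85×10^-12)(4.584×10^-3)(1.795×10^7) = 7.28×10^-7 A.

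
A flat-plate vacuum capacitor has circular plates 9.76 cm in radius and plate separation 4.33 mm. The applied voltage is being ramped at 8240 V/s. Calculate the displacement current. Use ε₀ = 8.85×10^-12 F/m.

C = ε₀A/d = (8.85×10^-12)(0.02993)/(4.33×10^-3) = 6.117×10^-11 F.
I_d = C dV/dt = (6.117×10^-11)(8240) = 5.04×10^-7 A.

5.04×10^-7 A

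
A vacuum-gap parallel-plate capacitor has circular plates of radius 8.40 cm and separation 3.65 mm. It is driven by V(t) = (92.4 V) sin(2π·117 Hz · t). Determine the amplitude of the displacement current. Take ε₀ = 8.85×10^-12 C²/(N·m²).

(dE/dt)_max = V₀ω/d = 1.861×10^7 V/(m·s); ω = 2πf = 735.1 rad/s.
I_d,max = ε₀ A (dE/dt)_max = (8.85×10^-12)(0.02217)(1.861×10^7) = 3.65×10^-6 A.

3.65×10^-6 A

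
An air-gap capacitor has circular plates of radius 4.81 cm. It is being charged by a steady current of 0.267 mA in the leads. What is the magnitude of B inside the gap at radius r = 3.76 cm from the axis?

No conduction current crosses the gap, so I_d there equals the 2.67×10^-4 A in the leads.
∮B·dl = μ₀ I_d,enc with I_d,enc = I_d r²/R² = 1.632×10^-4 A; so B = μ₀ I_d,enc/(2πr) = 8.68×10^-10 T.

8.68×10^-10 T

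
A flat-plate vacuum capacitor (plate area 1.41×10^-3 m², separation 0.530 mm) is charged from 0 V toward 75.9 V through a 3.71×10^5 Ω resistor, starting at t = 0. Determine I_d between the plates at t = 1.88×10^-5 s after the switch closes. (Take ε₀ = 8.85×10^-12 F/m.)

2.38×10^-5 A

C = ε₀A/d = (8.85×10^-12)(1.41×10^-3)/(5.30×10^-4) = 2.354×10^-11 F and τ = RC = 8.733×10^-6 s. I_d in the gap equals the RC charging current.
I_d(t) = (V₀/R) e^(−t/τ) = 2.046×10^-4 · e^(−2.153) = 2.38×10^-5 A.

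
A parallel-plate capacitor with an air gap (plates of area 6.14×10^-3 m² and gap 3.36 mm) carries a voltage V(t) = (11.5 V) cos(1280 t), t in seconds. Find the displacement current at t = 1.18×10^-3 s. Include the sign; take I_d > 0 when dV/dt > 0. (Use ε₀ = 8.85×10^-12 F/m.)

-2.38×10^-7 A

dV/dt = (11.5)(1280)·−sin(1.5104) = -1.469×10^4 V/s.
I_d = C dV/dt with C = ε₀A/d = (8.85×10^-12)(6.14×10^-3)/(3.36×10^-3) = 1.617×10^-11 F, so I_d = (1.617×10^-11)(-1.469×10^4) = -2.38×10^-7 A.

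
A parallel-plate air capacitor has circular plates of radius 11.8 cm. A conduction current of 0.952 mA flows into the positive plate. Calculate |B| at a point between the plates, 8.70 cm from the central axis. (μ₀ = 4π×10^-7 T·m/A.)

1.19×10^-9 T

No conduction current crosses the gap, so I_d there equals the 9.52×10^-4 A in the leads.
An Ampèrian loop of radius r encloses a fraction (r/R)² of I_d. Then B·2πr = μ₀ I_d (r/R)², giving B = μ₀ I_d r/(2πR²) = 1.19×10^-9 T.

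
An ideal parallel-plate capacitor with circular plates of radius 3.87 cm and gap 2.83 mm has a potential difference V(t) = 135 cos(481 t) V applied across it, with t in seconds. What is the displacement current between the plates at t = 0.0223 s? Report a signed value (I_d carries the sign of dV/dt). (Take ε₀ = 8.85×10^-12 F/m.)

dV/dt = (135)(481)·−sin(10.7263) = 6.260×10^4 V/s.
I_d = C dV/dt with C = ε₀A/d = (8.85×10^-12)(4.705×10^-3)/(2.83×10^-3) = 1.471×10^-11 F, so I_d = (1.471×10^-11)(6.260×10^4) = 9.21×10^-7 A.

9.21×10^-7 A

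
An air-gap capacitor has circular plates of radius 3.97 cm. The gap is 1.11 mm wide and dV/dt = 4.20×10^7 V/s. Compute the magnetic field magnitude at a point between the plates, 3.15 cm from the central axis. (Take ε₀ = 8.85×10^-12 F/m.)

6.63×10^-9 T

I_d = C dV/dt with C = ε₀πR²/d = 3.947×10^-11 F, so I_d = (3.947×10^-11)(4.20×10^7) = 1.658×10^-3 A.
For r < R the Ampère–Maxwell law gives B(2πr) = μ₀ I_d (r²/R²), so B = μ₀ I_d r/(2πR²) = (4π×10^-7)(1.658×10^-3)(0.0315)/(2π·0.0397²) = 6.63×10^-9 T.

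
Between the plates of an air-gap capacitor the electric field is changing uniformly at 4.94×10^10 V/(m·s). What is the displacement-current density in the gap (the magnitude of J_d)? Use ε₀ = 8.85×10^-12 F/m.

J_d = ε₀ dE/dt = (8.85×10^-12)(4.94×10^10) = 0.437 A/m².

0.437 A/m²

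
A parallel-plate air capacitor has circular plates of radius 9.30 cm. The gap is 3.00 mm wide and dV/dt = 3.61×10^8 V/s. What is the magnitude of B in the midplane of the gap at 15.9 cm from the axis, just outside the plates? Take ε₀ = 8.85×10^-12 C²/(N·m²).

3.64×10^-8 T

With E = V/d, dE/dt = 1.203×10^11 V/(m·s) and πR² = 0.02717 m², giving I_d = ε₀ πR² dE/dt = 0.02893 A.
Outside the plates the loop encloses all of I_d, so B·2πr = μ₀ I_d and B = 3.64×10^-8 T.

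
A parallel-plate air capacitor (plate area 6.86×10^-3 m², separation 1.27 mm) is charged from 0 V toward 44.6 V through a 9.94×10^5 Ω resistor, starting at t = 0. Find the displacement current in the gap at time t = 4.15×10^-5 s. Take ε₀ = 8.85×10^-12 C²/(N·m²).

1.87×10^-5 A

C = ε₀A/d = (8.85×10^-12)(6.86×10^-3)/(1.27×10^-3) = 4.780×10^-11 F and τ = RC = 4.751×10^-5 s. I_d in the gap equals the RC charging current.
I_d(t) = (V₀/R) e^(−t/τ) = 4.487×10^-5 · e^(−0.8735) = 1.87×10^-5 A.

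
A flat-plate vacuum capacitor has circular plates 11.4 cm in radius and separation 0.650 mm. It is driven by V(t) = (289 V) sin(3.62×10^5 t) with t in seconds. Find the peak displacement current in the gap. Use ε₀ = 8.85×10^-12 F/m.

0.0582 A

C = ε₀A/d = (8.85×10^-12)(0.04083)/(6.50×10^-4) = 5.559×10^-10 F; ω = 3.62×10^5 rad/s.
I_d = C dV/dt, so |I_d|_max = C V₀ ω = (5.559×10^-10)(289)(3.62×10^5) = 0.0582 A.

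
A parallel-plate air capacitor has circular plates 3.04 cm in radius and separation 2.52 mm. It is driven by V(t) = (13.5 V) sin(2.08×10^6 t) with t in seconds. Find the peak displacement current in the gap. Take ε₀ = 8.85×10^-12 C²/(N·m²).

2.86×10^-4 A

C = ε₀A/d = (8.85×10^-12)(2.903×10^-3)/(2.52×10^-3) = 1.020×10^-11 F; ω = 2.08×10^6 rad/s.
I_d = C dV/dt, so |I_d|_max = C V₀ ω = (1.020×10^-11)(13.5)(2.08×10^6) = 2.86×10^-4 A.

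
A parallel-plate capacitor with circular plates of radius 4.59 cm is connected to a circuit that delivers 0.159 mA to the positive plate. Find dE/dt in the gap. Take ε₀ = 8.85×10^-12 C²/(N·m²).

2.71×10^9 V/(m·s)

By continuity, I_d in the gap equals the 0.159 mA flowing in the wire.
Inverting I_d = ε₀ A dE/dt gives dE/dt = 1.59×10^-4 / (8.85×10^-12 · 6.619×10^-3) = 2.71×10^9 V/(m·s).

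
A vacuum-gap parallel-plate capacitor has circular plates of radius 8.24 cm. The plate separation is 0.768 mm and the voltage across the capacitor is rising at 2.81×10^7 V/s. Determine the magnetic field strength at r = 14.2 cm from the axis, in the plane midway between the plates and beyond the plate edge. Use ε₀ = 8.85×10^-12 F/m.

With E = V/d, dE/dt = 3.659×10^10 V/(m·s) and πR² = 0.02133 m², giving I_d = ε₀ πR² dE/dt = 6.907×10^-3 A.
Outside the plates the loop encloses all of I_d, so B·2πr = μ₀ I_d and B = 9.73×10^-9 T.

9.73×10^-9 T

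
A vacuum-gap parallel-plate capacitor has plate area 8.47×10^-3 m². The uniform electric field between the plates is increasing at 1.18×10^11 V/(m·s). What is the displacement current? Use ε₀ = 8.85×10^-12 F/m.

The displacement current is ε₀ times dΦ_E/dt = ε₀ A dE/dt = (8.85×10^-12)(8.47×10^-3)(1.18×10^11) = 8.85×10^-3 A.

8.85×10^-3 A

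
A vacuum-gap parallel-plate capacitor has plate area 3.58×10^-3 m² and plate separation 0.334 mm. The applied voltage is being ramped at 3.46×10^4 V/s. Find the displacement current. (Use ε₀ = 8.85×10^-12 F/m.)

E = V/d so dE/dt = (dV/dt)/d = 1.036×10^8 V/(m·s), and I_d = ε₀ A dE/dt = (8.85×10^-12)(3.58×10^-3)(1.036×10^8) = 3.28×10^-6 A.

3.28×10^-6 A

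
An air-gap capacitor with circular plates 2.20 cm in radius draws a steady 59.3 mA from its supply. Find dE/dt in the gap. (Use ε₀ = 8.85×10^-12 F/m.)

4.41×10^12 V/(m·s)

The displacement current between the plates equals the conduction current, I_d = 59.3 mA.
Inverting I_d = ε₀ A dE/dt gives dE/dt = 0.0593 / (8.85×10^-12 · 1.521×10^-3) = 4.41×10^12 V/(m·s).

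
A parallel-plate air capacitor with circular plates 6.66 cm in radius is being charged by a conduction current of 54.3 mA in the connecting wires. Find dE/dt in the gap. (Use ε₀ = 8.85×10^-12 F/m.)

By continuity, I_d in the gap equals the 54.3 mA flowing in the wire.
Inverting I_d = ε₀ A dE/dt gives dE/dt = 0.0543 / (8.85×10^-12 · 0.01393) = 4.40×10^11 V/(m·s).

4.40×10^11 V/(m·s)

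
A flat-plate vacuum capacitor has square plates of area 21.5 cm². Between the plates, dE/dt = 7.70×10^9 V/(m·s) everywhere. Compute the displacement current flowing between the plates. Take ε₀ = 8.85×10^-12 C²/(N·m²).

The displacement current is ε₀ times dΦ_E/dt = ε₀ A dE/dt = (8.85×10^-12)(2.15×10^-3)(7.70×10^9) = 1.47×10^-4 A.

1.47×10^-4 A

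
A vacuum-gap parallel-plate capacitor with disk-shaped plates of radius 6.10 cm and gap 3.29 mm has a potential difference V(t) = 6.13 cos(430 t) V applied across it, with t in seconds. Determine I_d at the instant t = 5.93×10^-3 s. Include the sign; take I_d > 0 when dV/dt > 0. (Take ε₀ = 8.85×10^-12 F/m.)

-4.62×10^-8 A

C = ε₀A/d = (8.85×10^-12)(0.01169)/(3.29×10^-3) = 3.145×10^-11 F. dV/dt = V₀ω·−sin(ωt); at ωt = 2.5499 rad this factor is -0.5578.
I_d = C dV/dt = (3.145×10^-11)(6.13)(430)(-0.5578) = -4.62×10^-8 A.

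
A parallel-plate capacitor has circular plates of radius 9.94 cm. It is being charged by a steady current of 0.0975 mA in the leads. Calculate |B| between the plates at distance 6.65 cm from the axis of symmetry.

By continuity the displacement current in the gap matches the conduction current: I_d = 9.75×10^-5 A.
∮B·dl = μ₀ I_d,enc with I_d,enc = I_d r²/R² = 4.364×10^-5 A; so B = μ₀ I_d,enc/(2πr) = 1.31×10^-10 T.

1.31×10^-10 T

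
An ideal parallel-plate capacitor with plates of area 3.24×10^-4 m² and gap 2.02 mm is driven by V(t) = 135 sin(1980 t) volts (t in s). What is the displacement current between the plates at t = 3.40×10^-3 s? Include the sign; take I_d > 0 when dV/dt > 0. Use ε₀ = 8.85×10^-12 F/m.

3.42×10^-7 A

dV/dt = (135)(1980)·cos(6.732) = 2.408×10^5 V/s.
I_d = C dV/dt with C = ε₀A/d = (8.85×10^-12)(3.24×10^-4)/(2.02×10^-3) = 1.420×10^-12 F, so I_d = (1.420×10^-12)(2.408×10^5) = 3.42×10^-7 A.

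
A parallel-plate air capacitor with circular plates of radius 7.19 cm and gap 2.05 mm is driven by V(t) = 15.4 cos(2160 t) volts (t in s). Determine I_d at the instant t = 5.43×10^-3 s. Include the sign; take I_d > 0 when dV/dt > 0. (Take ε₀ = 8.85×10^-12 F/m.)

1.73×10^-6 A

C = ε₀A/d = (8.85×10^-12)(0.01624)/(2.05×10^-3) = 7.011×10^-11 F. dV/dt = V₀ω·−sin(ωt); at ωt = 11.7288 rad this factor is 0.7430.
I_d = C dV/dt = (7.011×10^-11)(15.4)(2160)(0.7430) = 1.73×10^-6 A.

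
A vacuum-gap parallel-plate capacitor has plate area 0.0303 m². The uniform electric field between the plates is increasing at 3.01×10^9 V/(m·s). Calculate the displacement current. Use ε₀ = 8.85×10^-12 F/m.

With a uniform field, Φ_E = EA, so I_d = ε₀ A dE/dt = 8.07×10^-4 A.

8.07×10^-4 A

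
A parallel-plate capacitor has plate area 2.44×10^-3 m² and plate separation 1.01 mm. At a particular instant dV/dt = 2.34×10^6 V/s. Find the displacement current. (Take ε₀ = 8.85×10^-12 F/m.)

5.00×10^-5 A

The displacement current equals the charging current C dV/dt. With C = ε₀A/d = (8.85×10^-12)(2.44×10^-3)/(1.01×10^-3) = 2.138×10^-11 F, I_d = (2.138×10^-11)(2.34×10^6) = 5.00×10^-5 A.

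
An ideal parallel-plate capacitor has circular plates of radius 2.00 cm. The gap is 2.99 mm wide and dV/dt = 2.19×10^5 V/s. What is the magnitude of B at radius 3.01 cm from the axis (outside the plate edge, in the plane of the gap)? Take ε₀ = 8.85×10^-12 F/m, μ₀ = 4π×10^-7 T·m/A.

5.41×10^-12 T

With E = V/d, dE/dt = 7.324×10^7 V/(m·s) and πR² = 1.257×10^-3 m², giving I_d = ε₀ πR² dE/dt = 8.148×10^-7 A.
For r ≥ R the full I_d is enclosed: B = μ₀ I_d/(2πr) = (4π×10^-7)(8.148×10^-7)/(2π·0.0301) = 5.41×10^-12 T.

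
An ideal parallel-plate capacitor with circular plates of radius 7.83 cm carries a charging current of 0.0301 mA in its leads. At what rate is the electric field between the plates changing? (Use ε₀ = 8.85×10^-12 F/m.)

Charge continuity gives I_d = I = 3.01×10^-5 A between the plates.
Inverting I_d = ε₀ A dE/dt gives dE/dt = 3.01×10^-5 / (8.85×10^-12 · 0.01926) = 1.77×10^8 V/(m·s).

1.77×10^8 V/(m·s)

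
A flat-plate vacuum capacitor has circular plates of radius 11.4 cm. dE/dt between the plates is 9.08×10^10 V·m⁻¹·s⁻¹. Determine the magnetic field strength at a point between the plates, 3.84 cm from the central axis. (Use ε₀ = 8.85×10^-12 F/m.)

I_d = ε₀ dΦ_E/dt = ε₀ πR² (dE/dt) = (8.85×10^-12)(0.04083)(9.08×10^10) = 0.03281 A through the full plate area.
∮B·dl = μ₀ I_d,enc with I_d,enc = I_d r²/R² = 3.723×10^-3 A; so B = μ₀ I_d,enc/(2πr) = 1.94×10^-8 T.

1.94×10^-8 T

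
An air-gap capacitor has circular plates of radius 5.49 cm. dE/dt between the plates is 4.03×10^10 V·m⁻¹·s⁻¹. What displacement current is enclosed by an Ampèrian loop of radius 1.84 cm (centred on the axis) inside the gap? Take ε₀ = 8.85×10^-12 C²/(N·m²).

3.79×10^-4 A

Through the whole plate area (πR² = 9.469×10^-3 m²), I_d = ε₀ πR² dE/dt = 3.377×10^-3 A.
The field is uniform, so I_d,enc = I_d (r/R)² = (3.377×10^-3)(1.84/5.49)² = 3.79×10^-4 A.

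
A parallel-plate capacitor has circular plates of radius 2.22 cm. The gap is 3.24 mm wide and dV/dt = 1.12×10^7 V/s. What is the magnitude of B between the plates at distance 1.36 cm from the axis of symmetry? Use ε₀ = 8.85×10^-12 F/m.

With E = V/d, dE/dt = 3.457×10^9 V/(m·s) and πR² = 1.548×10^-3 m², giving I_d = ε₀ πR² dE/dt = 4.736×10^-5 A.
An Ampèrian loop of radius r encloses a fraction (r/R)² of I_d. Then B·2πr = μ₀ I_d (r/R)², giving B = μ₀ I_d r/(2πR²) = 2.61×10^-10 T.

2.61×10^-10 T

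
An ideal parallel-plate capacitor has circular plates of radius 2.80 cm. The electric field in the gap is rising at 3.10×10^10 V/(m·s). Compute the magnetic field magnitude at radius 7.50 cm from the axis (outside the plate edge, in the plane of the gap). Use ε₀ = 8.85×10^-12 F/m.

1.80×10^-9 T

Total displacement current: I_d = ε₀(πR²)(dE/dt) = (8.85×10^-12)(2.463×10^-3)(3.10×10^10) = 6.757×10^-4 A.
Outside the plates the loop encloses all of I_d, so B·2πr = μ₀ I_d and B = 1.80×10^-9 T.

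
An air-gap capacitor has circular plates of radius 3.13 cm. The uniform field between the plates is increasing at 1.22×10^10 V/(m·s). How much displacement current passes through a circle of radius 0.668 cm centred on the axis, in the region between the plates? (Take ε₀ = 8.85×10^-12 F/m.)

Total displacement current: I_d = ε₀(πR²)(dE/dt) = (8.85×10^-12)(3.078×10^-3)(1.22×10^10) = 3.323×10^-4 A.
Through an area πr² the displacement current is I_d·(πr²/πR²) = I_d (r/R)² = 1.51×10^-5 A.

1.51×10^-5 A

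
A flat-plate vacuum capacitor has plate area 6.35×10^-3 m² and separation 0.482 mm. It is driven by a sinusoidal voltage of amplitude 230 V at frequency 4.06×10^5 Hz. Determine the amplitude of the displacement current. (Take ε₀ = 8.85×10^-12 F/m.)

0.0684 A

(dE/dt)_max = V₀ω/d = 1.217×10^12 V/(m·s); ω = 2πf = 2.551×10^6 rad/s.
I_d,max = ε₀ A (dE/dt)_max = (8.85×10^-12)(6.35×10^-3)(1.217×10^12) = 0.0684 A.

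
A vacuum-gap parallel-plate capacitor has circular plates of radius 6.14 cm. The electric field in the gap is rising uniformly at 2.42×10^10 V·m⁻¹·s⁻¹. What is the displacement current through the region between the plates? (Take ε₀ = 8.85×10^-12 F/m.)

I_d = ε₀ A (dE/dt) = (8.85×10^-12)(0.01184 m²)(2.42×10^10) = 2.54×10^-3 A.

2.54×10^-3 A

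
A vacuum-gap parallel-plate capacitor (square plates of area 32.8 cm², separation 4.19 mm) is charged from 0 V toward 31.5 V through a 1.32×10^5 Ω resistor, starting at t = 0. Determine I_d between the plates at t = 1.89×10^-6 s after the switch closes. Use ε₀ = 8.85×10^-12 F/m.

C = ε₀A/d = (8.85×10^-12)(3.28×10^-3)/(4.19×10^-3) = 6.928×10^-12 F and τ = RC = 9.145×10^-7 s. I_d in the gap equals the RC charging current.
I_d(t) = (V₀/R) e^(−t/τ) = 2.386×10^-4 · e^(−2.067) = 3.02×10^-5 A.

3.02×10^-5 A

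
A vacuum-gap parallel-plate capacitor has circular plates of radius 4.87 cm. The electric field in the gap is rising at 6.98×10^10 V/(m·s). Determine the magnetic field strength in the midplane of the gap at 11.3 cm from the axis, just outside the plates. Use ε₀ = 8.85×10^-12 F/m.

I_d = ε₀ dΦ_E/dt = ε₀ πR² (dE/dt) = (8.85×10^-12)(7.451×10^-3)(6.98×10^10) = 4.603×10^-3 A through the full plate area.
With r > R the enclosed displacement current is the full I_d; B = μ₀ I_d / (2πr) = 8.15×10^-9 T.

8.15×10^-9 T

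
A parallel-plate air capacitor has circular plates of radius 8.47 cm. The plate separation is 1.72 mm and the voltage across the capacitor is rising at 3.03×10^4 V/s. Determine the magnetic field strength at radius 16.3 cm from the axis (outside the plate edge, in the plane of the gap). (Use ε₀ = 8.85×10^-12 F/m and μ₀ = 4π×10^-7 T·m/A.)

4.31×10^-12 T

dE/dt = (dV/dt)/d = 1.762×10^7 V/(m·s); I_d = ε₀(πR²)(dE/dt) = (8.85×10^-12)(0.02254)(1.762×10^7) = 3.515×10^-6 A.
With r > R the enclosed displacement current is the full I_d; B = μ₀ I_d / (2πr) = 4.31×10^-12 T.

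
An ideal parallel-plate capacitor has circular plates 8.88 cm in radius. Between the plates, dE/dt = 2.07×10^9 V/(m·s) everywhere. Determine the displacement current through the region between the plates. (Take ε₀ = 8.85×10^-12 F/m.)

With a uniform field, Φ_E = EA, so I_d = ε₀ A dE/dt = 4.54×10^-4 A.

4.54×10^-4 A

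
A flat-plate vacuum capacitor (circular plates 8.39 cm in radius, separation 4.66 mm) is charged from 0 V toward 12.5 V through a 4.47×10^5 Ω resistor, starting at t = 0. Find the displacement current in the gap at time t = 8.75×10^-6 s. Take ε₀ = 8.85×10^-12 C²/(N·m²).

1.75×10^-5 A

C = ε₀A/d = (8.85×10^-12)(0.02211)/(4.66×10^-3) = 4.199×10^-11 F and τ = RC = 1.877×10^-5 s. I_d in the gap equals the RC charging current.
I_d(t) = (V₀/R) e^(−t/τ) = 2.796×10^-5 · e^(−0.4662) = 1.75×10^-5 A.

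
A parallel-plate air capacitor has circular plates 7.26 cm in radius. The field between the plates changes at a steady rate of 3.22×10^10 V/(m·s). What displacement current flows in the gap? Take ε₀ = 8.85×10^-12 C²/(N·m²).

The displacement current is ε₀ times dΦ_E/dt = ε₀ A dE/dt = (8.85×10^-12)(0.01656)(3.22×10^10) = 4.72×10^-3 A.

4.72×10^-3 A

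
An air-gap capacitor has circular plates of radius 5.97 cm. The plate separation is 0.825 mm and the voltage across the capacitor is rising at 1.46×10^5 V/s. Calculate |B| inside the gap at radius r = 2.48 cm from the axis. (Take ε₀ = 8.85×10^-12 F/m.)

dE/dt = (dV/dt)/d = 1.770×10^8 V/(m·s); I_d = ε₀(πR²)(dE/dt) = (8.85×10^-12)(0.01120)(1.770×10^8) = 1.754×10^-5 A.
An Ampèrian loop of radius r encloses a fraction (r/R)² of I_d. Then B·2πr = μ₀ I_d (r/R)², giving B = μ₀ I_d r/(2πR²) = 2.44×10^-11 T.

2.44×10^-11 T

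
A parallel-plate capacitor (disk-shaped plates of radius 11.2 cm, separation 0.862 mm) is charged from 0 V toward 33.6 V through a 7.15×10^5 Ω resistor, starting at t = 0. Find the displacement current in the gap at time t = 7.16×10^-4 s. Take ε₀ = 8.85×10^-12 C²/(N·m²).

C = ε₀A/d = (8.85×10^-12)(0.03941)/(8.62×10^-4) = 4.046×10^-10 F, so τ = RC = 2.893×10^-4 s.
The conduction current is I(t) = (V₀/R) e^(−t/τ), and the displacement current between the plates equals it.
t/τ = 2.475; I_d = (33.6/7.15×10^5) · e^(−2.475) = (4.699×10^-5)(0.08416) = 3.95×10^-6 A.

3.95×10^-6 A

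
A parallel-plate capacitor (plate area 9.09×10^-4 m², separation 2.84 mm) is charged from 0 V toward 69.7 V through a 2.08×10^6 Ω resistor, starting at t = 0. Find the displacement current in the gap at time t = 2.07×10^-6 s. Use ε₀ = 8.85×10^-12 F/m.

2.36×10^-5 A

C = ε₀A/d = (8.85×10^-12)(9.09×10^-4)/(2.84×10^-3) = 2.833×10^-12 F and τ = RC = 5.893×10^-6 s. I_d in the gap equals the RC charging current.
I_d(t) = (V₀/R) e^(−t/τ) = 3.351×10^-5 · e^(−0.3513) = 2.36×10^-5 A.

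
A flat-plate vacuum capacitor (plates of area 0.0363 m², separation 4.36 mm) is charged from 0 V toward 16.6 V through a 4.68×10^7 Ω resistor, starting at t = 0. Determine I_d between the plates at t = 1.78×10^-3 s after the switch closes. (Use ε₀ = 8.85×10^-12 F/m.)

2.12×10^-7 A

C = ε₀A/d = (8.85×10^-12)(0.0363)/(4.36×10^-3) = 7.368×10^-11 F and τ = RC = 3.448×10^-3 s. I_d in the gap equals the RC charging current.
I_d(t) = (V₀/R) e^(−t/τ) = 3.547×10^-7 · e^(−0.5162) = 2.12×10^-7 A.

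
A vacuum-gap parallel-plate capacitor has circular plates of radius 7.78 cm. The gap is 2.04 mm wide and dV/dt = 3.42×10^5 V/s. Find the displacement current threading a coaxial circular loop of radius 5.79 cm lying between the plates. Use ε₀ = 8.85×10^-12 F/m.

dE/dt = (dV/dt)/d = 1.676×10^8 V/(m·s); I_d = ε₀(πR²)(dE/dt) = (8.85×10^-12)(0.01902)(1.676×10^8) = 2.821×10^-5 A.
Since J_d is uniform, the enclosed fraction is (r/R)² = 0.5539, giving I_d,enc = 1.56×10^-5 A.

1.56×10^-5 A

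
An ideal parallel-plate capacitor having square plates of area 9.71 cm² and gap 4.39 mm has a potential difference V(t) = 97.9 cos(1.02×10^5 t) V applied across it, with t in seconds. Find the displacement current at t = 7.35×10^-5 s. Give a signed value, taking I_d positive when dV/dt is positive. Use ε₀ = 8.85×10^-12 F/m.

-1.83×10^-5 A

dE/dt = (V₀ω/d)·−sin(ωt) with ωt = 7.497 rad: (97.9)(1.02×10^5)(-0.9370)/(4.39×10^-3) = -2.131×10^9 V/(m·s).
I_d = ε₀ A dE/dt = (8.85×10^-12)(9.71×10^-4)(-2.131×10^9) = -1.83×10^-5 A.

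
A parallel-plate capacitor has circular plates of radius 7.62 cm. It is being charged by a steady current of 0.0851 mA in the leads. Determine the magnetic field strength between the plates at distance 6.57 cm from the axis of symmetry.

1.93×10^-10 T

Between the plates the displacement current equals the wire current: I_d = 0.0851 mA = 8.51×10^-5 A.
For r < R the Ampère–Maxwell law gives B(2πr) = μ₀ I_d (r²/R²), so B = μ₀ I_d r/(2πR²) = (4π×10^-7)(8.51×10^-5)(0.0657)/(2π·0.0762²) = 1.93×10^-10 T.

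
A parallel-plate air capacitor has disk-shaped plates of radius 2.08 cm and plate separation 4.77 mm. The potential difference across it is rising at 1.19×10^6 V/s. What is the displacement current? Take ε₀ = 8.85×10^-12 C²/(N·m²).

3.00×10^-6 A

C = ε₀A/d = (8.85×10^-12)(1.359×10^-3)/(4.77×10^-3) = 2.521×10^-12 F.
I_d = C dV/dt = (2.521×10^-12)(1.19×10^6) = 3.00×10^-6 A.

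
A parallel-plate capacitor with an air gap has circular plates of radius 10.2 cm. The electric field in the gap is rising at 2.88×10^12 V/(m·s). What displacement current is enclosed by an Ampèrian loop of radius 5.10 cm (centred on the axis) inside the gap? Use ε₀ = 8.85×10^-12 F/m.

0.208 A

I_d = ε₀ dΦ_E/dt = ε₀ πR² (dE/dt) = (8.85×10^-12)(0.03269)(2.88×10^12) = 0.8332 A through the full plate area.
The field is uniform, so I_d,enc = I_d (r/R)² = (0.8332)(5.10/10.2)² = 0.208 A.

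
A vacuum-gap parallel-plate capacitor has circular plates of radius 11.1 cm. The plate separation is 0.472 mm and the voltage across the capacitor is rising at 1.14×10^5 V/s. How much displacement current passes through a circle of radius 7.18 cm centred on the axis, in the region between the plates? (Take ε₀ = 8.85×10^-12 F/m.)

With E = V/d, dE/dt = 2.415×10^8 V/(m·s) and πR² = 0.03871 m², giving I_d = ε₀ πR² dE/dt = 8.273×10^-5 A.
Through an area πr² the displacement current is I_d·(πr²/πR²) = I_d (r/R)² = 3.46×10^-5 A.

3.46×10^-5 A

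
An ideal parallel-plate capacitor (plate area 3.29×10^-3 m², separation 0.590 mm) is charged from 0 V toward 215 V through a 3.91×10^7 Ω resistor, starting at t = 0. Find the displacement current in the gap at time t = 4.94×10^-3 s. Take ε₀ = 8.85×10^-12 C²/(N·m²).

C = ε₀A/d = (8.85×10^-12)(3.29×10^-3)/(5.90×10^-4) = 4.935×10^-11 F and τ = RC = 1.930×10^-3 s. I_d in the gap equals the RC charging current.
I_d(t) = (V₀/R) e^(−t/τ) = 5.499×10^-6 · e^(−2.560) = 4.25×10^-7 A.

4.25×10^-7 A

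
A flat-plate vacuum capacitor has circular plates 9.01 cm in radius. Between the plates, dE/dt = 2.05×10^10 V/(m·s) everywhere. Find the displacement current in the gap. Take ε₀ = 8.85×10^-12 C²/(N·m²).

I_d = ε₀ A (dE/dt) = (8.85×10^-12)(0.02550 m²)(2.05×10^10) = 4.63×10^-3 A.

4.63×10^-3 A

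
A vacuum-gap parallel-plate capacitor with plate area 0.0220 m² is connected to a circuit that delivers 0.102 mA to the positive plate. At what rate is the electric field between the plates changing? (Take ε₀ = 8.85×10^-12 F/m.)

5.24×10^8 V/(m·s)

The displacement current between the plates equals the conduction current, I_d = 0.102 mA.
Inverting I_d = ε₀ A dE/dt gives dE/dt = 1.02×10^-4 / (8.85×10^-12 · 0.0220) = 5.24×10^8 V/(m·s).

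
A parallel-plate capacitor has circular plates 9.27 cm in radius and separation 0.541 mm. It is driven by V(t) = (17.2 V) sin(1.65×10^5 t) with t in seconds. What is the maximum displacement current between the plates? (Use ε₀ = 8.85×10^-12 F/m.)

1.25×10^-3 A

(dE/dt)_max = V₀ω/d = 5.246×10^9 V/(m·s); ω = 1.65×10^5 rad/s.
I_d,max = ε₀ A (dE/dt)_max = (8.85×10^-12)(0.02700)(5.246×10^9) = 1.25×10^-3 A.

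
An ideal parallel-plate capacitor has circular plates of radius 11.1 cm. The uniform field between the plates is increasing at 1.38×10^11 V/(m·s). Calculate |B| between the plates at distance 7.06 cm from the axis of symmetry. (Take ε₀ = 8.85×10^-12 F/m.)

5.42×10^-8 T

Total displacement current: I_d = ε₀(πR²)(dE/dt) = (8.85×10^-12)(0.03871)(1.38×10^11) = 0.04728 A.
An Ampèrian loop of radius r encloses a fraction (r/R)² of I_d. Then B·2πr = μ₀ I_d (r/R)², giving B = μ₀ I_d r/(2πR²) = 5.42×10^-8 T.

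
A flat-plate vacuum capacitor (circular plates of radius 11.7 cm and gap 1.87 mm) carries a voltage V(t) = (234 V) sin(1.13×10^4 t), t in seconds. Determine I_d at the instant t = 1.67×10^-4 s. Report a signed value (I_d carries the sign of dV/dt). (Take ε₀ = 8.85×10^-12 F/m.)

dE/dt = (V₀ω/d)·cos(ωt) with ωt = 1.8871 rad: (234)(1.13×10^4)(-0.3111)/(1.87×10^-3) = -4.399×10^8 V/(m·s).
I_d = ε₀ A dE/dt = (8.85×10^-12)(0.04301)(-4.399×10^8) = -1.67×10^-4 A.

-1.67×10^-4 A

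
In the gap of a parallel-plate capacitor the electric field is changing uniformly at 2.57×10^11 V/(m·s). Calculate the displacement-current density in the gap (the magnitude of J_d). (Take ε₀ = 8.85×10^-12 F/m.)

2.27 A/m²

J_d = ε₀ dE/dt = (8.85×10^-12)(2.57×10^11) = 2.27 A/m².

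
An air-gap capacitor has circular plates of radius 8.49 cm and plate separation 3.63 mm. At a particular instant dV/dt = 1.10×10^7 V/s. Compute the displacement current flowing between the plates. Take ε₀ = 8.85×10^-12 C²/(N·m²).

6.07×10^-4 A

The field between the plates is E = V/d, so dE/dt = (1.10×10^7)/(3.63×10^-3 m) = 3.030×10^9 V/(m·s).
I_d = ε₀ A (dE/dt) = (8.85×10^-12)(0.02264)(3.030×10^9) = 6.07×10^-4 A.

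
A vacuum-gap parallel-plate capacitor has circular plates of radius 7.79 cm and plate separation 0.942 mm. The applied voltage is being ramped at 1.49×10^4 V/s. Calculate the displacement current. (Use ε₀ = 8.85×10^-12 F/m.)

E = V/d so dE/dt = (dV/dt)/d = 1.582×10^7 V/(m·s), and I_d = ε₀ A dE/dt = (8.85×10^-12)(0.01906)(1.582×10^7) = 2.67×10^-6 A.

2.67×10^-6 A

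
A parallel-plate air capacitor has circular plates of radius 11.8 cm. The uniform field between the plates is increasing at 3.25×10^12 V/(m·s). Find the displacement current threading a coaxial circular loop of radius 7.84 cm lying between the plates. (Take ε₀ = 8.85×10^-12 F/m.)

0.555 A

Through the whole plate area (πR² = 0.04374 m²), I_d = ε₀ πR² dE/dt = 1.258 A.
Since J_d is uniform, the enclosed fraction is (r/R)² = 0.4414, giving I_d,enc = 0.555 A.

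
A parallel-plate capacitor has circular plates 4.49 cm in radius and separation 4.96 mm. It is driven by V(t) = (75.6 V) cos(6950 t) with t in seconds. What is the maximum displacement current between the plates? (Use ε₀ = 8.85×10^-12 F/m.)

The displacement current equals the conduction current C dV/dt, which peaks at C V₀ ω.
With C = ε₀A/d = (8.85×10^-12)(6.333×10^-3)/(4.96×10^-3) = 1.130×10^-11 F and ω = 6950 rad/s, I_d,max = (1.130×10^-11)(75.6)(6950) = 5.94×10^-6 A.

5.94×10^-6 A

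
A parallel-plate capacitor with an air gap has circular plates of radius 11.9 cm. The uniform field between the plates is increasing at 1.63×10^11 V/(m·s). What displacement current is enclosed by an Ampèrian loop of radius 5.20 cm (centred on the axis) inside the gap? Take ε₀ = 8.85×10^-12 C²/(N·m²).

I_d = ε₀ dΦ_E/dt = ε₀ πR² (dE/dt) = (8.85×10^-12)(0.04449)(1.63×10^11) = 0.06418 A through the full plate area.
Through an area πr² the displacement current is I_d·(πr²/πR²) = I_d (r/R)² = 0.0123 A.

0.0123 A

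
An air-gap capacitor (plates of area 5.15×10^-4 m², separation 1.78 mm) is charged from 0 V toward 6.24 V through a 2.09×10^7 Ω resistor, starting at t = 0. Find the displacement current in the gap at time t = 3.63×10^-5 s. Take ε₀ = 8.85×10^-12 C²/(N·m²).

With C = ε₀A/d = (8.85×10^-12)(5.15×10^-4)/(1.78×10^-3) = 2.561×10^-12 F, the time constant is τ = RC = 5.352×10^-5 s, so t/τ = 0.6783 and e^(−t/τ) = 0.5075.
I_d = I_cond = (V₀/R) e^(−t/τ) = (2.986×10^-7)(0.5075) = 1.52×10^-7 A.

1.52×10^-7 A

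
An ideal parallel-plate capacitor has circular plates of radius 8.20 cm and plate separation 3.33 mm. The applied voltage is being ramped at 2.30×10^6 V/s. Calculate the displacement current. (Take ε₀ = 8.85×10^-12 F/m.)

C = ε₀A/d = (8.85×10^-12)(0.02112)/(3.33×10^-3) = 5.613×10^-11 F.
I_d = C dV/dt = (5.613×10^-11)(2.30×10^6) = 1.29×10^-4 A.

1.29×10^-4 A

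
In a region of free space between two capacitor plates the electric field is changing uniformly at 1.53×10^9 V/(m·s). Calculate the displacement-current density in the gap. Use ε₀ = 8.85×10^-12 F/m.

0.0135 A/m²

J_d = ε₀ dE/dt = (8.85×10^-12)(1.53×10^9) = 0.0135 A/m².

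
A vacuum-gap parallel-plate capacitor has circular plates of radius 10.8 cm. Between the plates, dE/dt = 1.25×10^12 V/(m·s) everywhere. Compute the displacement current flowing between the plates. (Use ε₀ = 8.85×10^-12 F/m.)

0.405 A

The displacement current is ε₀ times dΦ_E/dt = ε₀ A dE/dt = (8.85×10^-12)(0.03664)(1.25×10^12) = 0.405 A.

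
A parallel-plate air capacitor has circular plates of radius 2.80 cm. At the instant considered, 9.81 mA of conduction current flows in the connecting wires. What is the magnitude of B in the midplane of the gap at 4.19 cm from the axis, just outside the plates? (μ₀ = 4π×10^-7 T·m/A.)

Between the plates the displacement current equals the wire current: I_d = 9.81 mA = 9.81×10^-3 A.
With r > R the enclosed displacement current is the full I_d; B = μ₀ I_d / (2πr) = 4.68×10^-8 T.

4.68×10^-8 T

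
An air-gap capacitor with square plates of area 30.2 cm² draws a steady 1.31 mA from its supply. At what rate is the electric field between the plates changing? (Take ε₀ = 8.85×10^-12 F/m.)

By continuity, I_d in the gap equals the 1.31 mA flowing in the wire.
Inverting I_d = ε₀ A dE/dt gives dE/dt = 1.31×10^-3 / (8.85×10^-12 · 3.02×10^-3) = 4.90×10^10 V/(m·s).

4.90×10^10 V/(m·s)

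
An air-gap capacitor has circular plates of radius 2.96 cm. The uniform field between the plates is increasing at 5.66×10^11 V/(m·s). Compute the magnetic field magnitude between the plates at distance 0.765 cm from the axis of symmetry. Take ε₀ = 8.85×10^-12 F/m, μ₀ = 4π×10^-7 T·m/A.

2.41×10^-8 T

Through the whole plate area (πR² = 2.753×10^-3 m²), I_d = ε₀ πR² dE/dt = 0.01379 A.
For r < R the Ampère–Maxwell law gives B(2πr) = μ₀ I_d (r²/R²), so B = μ₀ I_d r/(2πR²) = (4π×10^-7)(0.01379)(7.65×10^-3)/(2π·0.0296²) = 2.41×10^-8 T.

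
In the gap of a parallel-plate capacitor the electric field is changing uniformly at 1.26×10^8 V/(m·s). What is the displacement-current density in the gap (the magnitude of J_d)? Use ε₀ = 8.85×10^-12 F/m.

1.12×10^-3 A/m²

J_d = ε₀ dE/dt = (8.85×10^-12)(1.26×10^8) = 1.12×10^-3 A/m².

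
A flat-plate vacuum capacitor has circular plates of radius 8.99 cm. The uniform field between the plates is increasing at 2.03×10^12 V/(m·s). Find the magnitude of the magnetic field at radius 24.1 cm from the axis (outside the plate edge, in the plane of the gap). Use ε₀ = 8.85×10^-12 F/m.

3.79×10^-7 T

Total displacement current: I_d = ε₀(πR²)(dE/dt) = (8.85×10^-12)(0.02539)(2.03×10^12) = 0.4561 A.
For r ≥ R the full I_d is enclosed: B = μ₀ I_d/(2πr) = (4π×10^-7)(0.4561)/(2π·0.241) = 3.79×10^-7 T.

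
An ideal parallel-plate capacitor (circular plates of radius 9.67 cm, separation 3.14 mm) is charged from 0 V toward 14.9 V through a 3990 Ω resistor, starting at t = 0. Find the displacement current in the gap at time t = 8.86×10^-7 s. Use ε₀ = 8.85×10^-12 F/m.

2.56×10^-4 A

C = ε₀A/d = (8.85×10^-12)(0.02938)/(3.14×10^-3) = 8.281×10^-11 F and τ = RC = 3.304×10^-7 s. I_d in the gap equals the RC charging current.
I_d(t) = (V₀/R) e^(−t/τ) = 3.734×10^-3 · e^(−2.682) = 2.56×10^-4 A.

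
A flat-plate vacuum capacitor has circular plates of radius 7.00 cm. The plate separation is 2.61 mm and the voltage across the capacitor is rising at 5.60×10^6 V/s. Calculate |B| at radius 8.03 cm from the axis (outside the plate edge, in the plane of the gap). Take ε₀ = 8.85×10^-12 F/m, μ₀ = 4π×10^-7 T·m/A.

7.28×10^-10 T

dE/dt = (dV/dt)/d = 2.146×10^9 V/(m·s); I_d = ε₀(πR²)(dE/dt) = (8.85×10^-12)(0.01539)(2.146×10^9) = 2.923×10^-4 A.
For r ≥ R the full I_d is enclosed: B = μ₀ I_d/(2πr) = (4π×10^-7)(2.923×10^-4)/(2π·0.0803) = 7.28×10^-10 T.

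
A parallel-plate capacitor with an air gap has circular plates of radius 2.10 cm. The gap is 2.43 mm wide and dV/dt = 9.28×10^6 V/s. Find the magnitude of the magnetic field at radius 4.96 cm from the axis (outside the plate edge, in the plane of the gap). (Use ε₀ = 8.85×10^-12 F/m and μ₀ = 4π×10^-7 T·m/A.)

With E = V/d, dE/dt = 3.819×10^9 V/(m·s) and πR² = 1.385×10^-3 m², giving I_d = ε₀ πR² dE/dt = 4.681×10^-5 A.
For r ≥ R the full I_d is enclosed: B = μ₀ I_d/(2πr) = (4π×10^-7)(4.681×10^-5)/(2π·0.0496) = 1.89×10^-10 T.

1.89×10^-10 T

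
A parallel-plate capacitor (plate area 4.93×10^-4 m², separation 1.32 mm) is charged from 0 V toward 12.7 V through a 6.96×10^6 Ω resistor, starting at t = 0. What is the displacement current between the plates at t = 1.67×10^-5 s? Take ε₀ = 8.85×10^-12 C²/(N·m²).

C = ε₀A/d = (8.85×10^-12)(4.93×10^-4)/(1.32×10^-3) = 3.305×10^-12 F and τ = RC = 2.300×10^-5 s. I_d in the gap equals the RC charging current.
I_d(t) = (V₀/R) e^(−t/τ) = 1.825×10^-6 · e^(−0.7261) = 8.83×10^-7 A.

8.83×10^-7 A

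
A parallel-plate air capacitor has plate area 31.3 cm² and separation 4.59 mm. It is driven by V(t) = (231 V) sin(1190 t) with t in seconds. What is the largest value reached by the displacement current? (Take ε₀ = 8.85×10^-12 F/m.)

1.66×10^-6 A

The displacement current equals the conduction current C dV/dt, which peaks at C V₀ ω.
With C = ε₀A/d = (8.85×10^-12)(3.13×10^-3)/(4.59×10^-3) = 6.035×10^-12 F and ω = 1190 rad/s, I_d,max = (6.035×10^-12)(231)(1190) = 1.66×10^-6 A.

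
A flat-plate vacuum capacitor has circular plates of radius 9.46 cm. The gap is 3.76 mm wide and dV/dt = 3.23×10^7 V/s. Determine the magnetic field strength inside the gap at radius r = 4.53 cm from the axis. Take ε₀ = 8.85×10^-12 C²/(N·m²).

I_d = C dV/dt with C = ε₀πR²/d = 6.616×10^-11 F, so I_d = (6.616×10^-11)(3.23×10^7) = 2.137×10^-3 A.
∮B·dl = μ₀ I_d,enc with I_d,enc = I_d r²/R² = 4.900×10^-4 A; so B = μ₀ I_d,enc/(2πr) = 2.16×10^-9 T.

2.16×10^-9 T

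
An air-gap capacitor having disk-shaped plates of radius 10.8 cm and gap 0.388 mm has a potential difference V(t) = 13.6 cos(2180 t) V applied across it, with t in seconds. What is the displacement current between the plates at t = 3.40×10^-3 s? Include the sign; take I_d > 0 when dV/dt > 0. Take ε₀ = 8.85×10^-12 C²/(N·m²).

C = ε₀A/d = (8.85×10^-12)(0.03664)/(3.88×10^-4) = 8.357×10^-10 F. dV/dt = V₀ω·−sin(ωt); at ωt = 7.412 rad this factor is -0.9039.
I_d = C dV/dt = (8.357×10^-10)(13.6)(2180)(-0.9039) = -2.24×10^-5 A.

-2.24×10^-5 A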